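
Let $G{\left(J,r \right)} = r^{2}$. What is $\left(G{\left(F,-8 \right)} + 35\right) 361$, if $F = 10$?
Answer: $35739$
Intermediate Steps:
$\left(G{\left(F,-8 \right)} + 35\right) 361 = \left(\left(-8\right)^{2} + 35\right) 361 = \left(64 + 35\right) 361 = 99 \cdot 361 = 35739$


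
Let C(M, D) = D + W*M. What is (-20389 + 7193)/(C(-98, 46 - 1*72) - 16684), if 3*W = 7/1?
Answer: 9897/12704 ≈ 0.77905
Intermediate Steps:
W = 7/3 (W = (7/1)/3 = (7*1)/3 = (⅓)*7 = 7/3 ≈ 2.3333)
C(M, D) = D + 7*M/3
(-20389 + 7193)/(C(-98, 46 - 1*72) - 16684) = (-20389 + 7193)/(((46 - 1*72) + (7/3)*(-98)) - 16684) = -13196/(((46 - 72) - 686/3) - 16684) = -13196/((-26 - 686/3) - 16684) = -13196/(-764/3 - 16684) = -13196/(-50816/3) = -13196*(-3/50816) = 9897/12704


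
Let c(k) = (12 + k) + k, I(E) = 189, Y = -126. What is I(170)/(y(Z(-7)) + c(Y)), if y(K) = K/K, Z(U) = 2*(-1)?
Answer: -189/239 ≈ -0.79080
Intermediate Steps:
Z(U) = -2
y(K) = 1
c(k) = 12 + 2*k
I(170)/(y(Z(-7)) + c(Y)) = 189/(1 + (12 + 2*(-126))) = 189/(1 + (12 - 252)) = 189/(1 - 240) = 189/(-239) = 189*(-1/239) = -189/239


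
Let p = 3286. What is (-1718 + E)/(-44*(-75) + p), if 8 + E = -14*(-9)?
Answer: -800/3293 ≈ -0.24294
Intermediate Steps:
E = 118 (E = -8 - 14*(-9) = -8 + 126 = 118)
(-1718 + E)/(-44*(-75) + p) = (-1718 + 118)/(-44*(-75) + 3286) = -1600/(3300 + 3286) = -1600/6586 = -1600*1/6586 = -800/3293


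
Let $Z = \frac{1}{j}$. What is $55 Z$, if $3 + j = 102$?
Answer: $\frac{5}{9} \approx 0.55556$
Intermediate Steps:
$j = 99$ ($j = -3 + 102 = 99$)
$Z = \frac{1}{99} \approx 0.010101$
$55 Z = 55 \cdot \frac{1}{99} = \frac{5}{9}$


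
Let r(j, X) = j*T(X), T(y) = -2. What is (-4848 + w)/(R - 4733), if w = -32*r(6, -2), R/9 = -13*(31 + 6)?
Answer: 2232/4531 ≈ 0.49261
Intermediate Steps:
R = -4329 (R = 9*(-13*(31 + 6)) = 9*(-13*37) = 9*(-481) = -4329)
r(j, X) = -2*j (r(j, X) = j*(-2) = -2*j)
w = 384 (w = -(-64)*6 = -32*(-12) = 384)
(-4848 + w)/(R - 4733) = (-4848 + 384)/(-4329 - 4733) = -4464/(-9062) = -4464*(-1/9062) = 2232/4531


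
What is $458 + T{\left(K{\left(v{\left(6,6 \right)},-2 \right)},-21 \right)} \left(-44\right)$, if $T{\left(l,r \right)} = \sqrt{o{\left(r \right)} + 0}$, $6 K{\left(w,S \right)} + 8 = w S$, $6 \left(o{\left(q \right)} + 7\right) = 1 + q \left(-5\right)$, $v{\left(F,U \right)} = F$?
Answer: $458 - \frac{176 \sqrt{6}}{3} \approx 314.3$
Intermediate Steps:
$o{\left(q \right)} = - \frac{41}{6} - \frac{5 q}{6}$ ($o{\left(q \right)} = -7 + \frac{1 + q \left(-5\right)}{6} = -7 + \frac{1 - 5 q}{6} = -7 - \left(- \frac{1}{6} + \frac{5 q}{6}\right) = - \frac{41}{6} - \frac{5 q}{6}$)
$K{\left(w,S \right)} = - \frac{4}{3} + \frac{S w}{6}$ ($K{\left(w,S \right)} = - \frac{4}{3} + \frac{w S}{6} = - \frac{4}{3} + \frac{S w}{6}$)
$T{\left(l,r \right)} = \sqrt{- \frac{41}{6} - \frac{5 r}{6}}$ ($T{\left(l,r \right)} = \sqrt{\left(- \frac{41}{6} - \frac{5 r}{6}\right) + 0} = \sqrt{- \frac{41}{6} - \frac{5 r}{6}}$)
$458 + T{\left(K{\left(v{\left(6,6 \right)},-2 \right)},-21 \right)} \left(-44\right) = 458 + \frac{\sqrt{-246 - -630}}{6} \left(-44\right) = 458 + \frac{\sqrt{-246 + 630}}{6} \left(-44\right) = 458 + \frac{\sqrt{384}}{6} \left(-44\right) = 458 + \frac{8 \sqrt{6}}{6} \left(-44\right) = 458 + \frac{4 \sqrt{6}}{3} \left(-44\right) = 458 - \frac{176 \sqrt{6}}{3}$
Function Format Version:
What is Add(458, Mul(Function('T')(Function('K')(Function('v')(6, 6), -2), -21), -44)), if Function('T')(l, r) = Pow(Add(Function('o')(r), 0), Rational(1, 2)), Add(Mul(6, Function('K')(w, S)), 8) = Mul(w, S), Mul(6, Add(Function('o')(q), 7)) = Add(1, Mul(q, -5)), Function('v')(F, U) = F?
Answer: Add(458, Mul(Rational(-176, 3), Pow(6, Rational(1, 2)))) ≈ 314.30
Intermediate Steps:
Function('o')(q) = Add(Rational(-41, 6), Mul(Rational(-5, 6), q)) (Function('o')(q) = Add(-7, Mul(Rational(1, 6), Add(1, Mul(q, -5)))) = Add(-7, Mul(Rational(1, 6), Add(1, Mul(-5, q)))) = Add(-7, Add(Rational(1, 6), Mul(Rational(-5, 6), q))) = Add(Rational(-41, 6), Mul(Rational(-5, 6), q)))
Function('K')(w, S) = Add(Rational(-4, 3), Mul(Rational(1, 6), S, w)) (Function('K')(w, S) = Add(Rational(-4, 3), Mul(Rational(1, 6), Mul(w, S))) = Add(Rational(-4, 3), Mul(Rational(1, 6), Mul(S, w))) = Add(Rational(-4, 3), Mul(Rational(1, 6), S, w)))
Function('T')(l, r) = Pow(Add(Rational(-41, 6), Mul(Rational(-5, 6), r)), Rational(1, 2)) (Function('T')(l, r) = Pow(Add(Add(Rational(-41, 6), Mul(Rational(-5, 6), r)), 0), Rational(1, 2)) = Pow(Add(Rational(-41, 6), Mul(Rational(-5, 6), r)), Rational(1, 2)))
Add(458, Mul(Function('T')(Function('K')(Function('v')(6, 6), -2), -21), -44)) = Add(458, Mul(Mul(Rational(1, 6), Pow(Add(-246, Mul(-30, -21)), Rational(1, 2))), -44)) = Add(458, Mul(Mul(Rational(1, 6), Pow(Add(-246, 630), Rational(1, 2))), -44)) = Add(458, Mul(Mul(Rational(1, 6), Pow(384, Rational(1, 2))), -44)) = Add(458, Mul(Mul(Rational(1, 6), Mul(8, Pow(6, Rational(1, 2)))), -44)) = Add(458, Mul(Mul(Rational(4, 3), Pow(6, Rational(1, 2))), -44)) = Add(458, Mul(Rational(-176, 3), Pow(6, Rational(1, 2))))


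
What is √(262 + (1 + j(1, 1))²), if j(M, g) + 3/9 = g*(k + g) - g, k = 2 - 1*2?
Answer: √2362/3 ≈ 16.200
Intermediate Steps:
k = 0 (k = 2 - 2 = 0)
j(M, g) = -⅓ + g² - g (j(M, g) = -⅓ + (g*(0 + g) - g) = -⅓ + (g*g - g) = -⅓ + (g² - g) = -⅓ + g² - g)
√(262 + (1 + j(1, 1))²) = √(262 + (1 + (-⅓ + 1² - 1*1))²) = √(262 + (1 + (-⅓ + 1 - 1))²) = √(262 + (1 - ⅓)²) = √(262 + (⅔)²) = √(262 + 4/9) = √(2362/9) = √2362/3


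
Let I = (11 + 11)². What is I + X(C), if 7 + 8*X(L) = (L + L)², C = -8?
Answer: 4121/8 ≈ 515.13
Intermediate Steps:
X(L) = -7/8 + L²/2 (X(L) = -7/8 + (L + L)²/8 = -7/8 + (2*L)²/8 = -7/8 + (4*L²)/8 = -7/8 + L²/2)
I = 484 (I = 22² = 484)
I + X(C) = 484 + (-7/8 + (½)*(-8)²) = 484 + (-7/8 + (½)*64) = 484 + (-7/8 + 32) = 484 + 249/8 = 4121/8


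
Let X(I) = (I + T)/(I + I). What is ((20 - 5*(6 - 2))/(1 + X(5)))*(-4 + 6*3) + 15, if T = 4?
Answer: 15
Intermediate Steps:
X(I) = (4 + I)/(2*I) (X(I) = (I + 4)/(I + I) = (4 + I)/((2*I)) = (4 + I)*(1/(2*I)) = (4 + I)/(2*I))
((20 - 5*(6 - 2))/(1 + X(5)))*(-4 + 6*3) + 15 = ((20 - 5*(6 - 2))/(1 + (1/2)*(4 + 5)/5))*(-4 + 6*3) + 15 = ((20 - 5*4)/(1 + (1/2)*(1/5)*9))*(-4 + 18) + 15 = ((20 - 20)/(1 + 9/10))*14 + 15 = (0/(19/10))*14 + 15 = (0*(10/19))*14 + 15 = 0*14 + 15 = 0 + 15 = 15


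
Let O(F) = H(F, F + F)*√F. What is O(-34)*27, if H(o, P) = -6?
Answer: -162*I*√34 ≈ -944.61*I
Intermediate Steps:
O(F) = -6*√F
O(-34)*27 = -6*I*√34*27 = -162*I*√34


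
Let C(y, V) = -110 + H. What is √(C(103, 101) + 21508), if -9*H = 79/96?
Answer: √110926758/72 ≈ 146.28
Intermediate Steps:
H = -79/864 (H = -79/(9*96) = -⅑*79/96 = -79/864 ≈ -0.091435)
C(y, V) = -95119/864 (C(y, V) = -110 - 79/864 = -95119/864)
√(C(103, 101) + 21508) = √(-95119/864 + 21508) = √(18487793/864) = √110926758/72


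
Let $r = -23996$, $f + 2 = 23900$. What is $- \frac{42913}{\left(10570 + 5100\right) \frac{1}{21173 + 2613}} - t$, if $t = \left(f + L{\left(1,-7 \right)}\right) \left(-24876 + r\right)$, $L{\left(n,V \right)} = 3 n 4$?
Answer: $\frac{9154918424891}{7835} \approx 1.1685 \cdot 10^{9}$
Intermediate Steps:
$f = 23898$ ($f = -2 + 23900 = 23898$)
$L{\left(n,V \right)} = 12 n$
$t = -1168529520$ ($t = \left(23898 + 12 \cdot 1\right) \left(-24876 - 23996\right) = \left(23898 + 12\right) \left(-48872\right) = 23910 \left(-48872\right) = -1168529520$)
$- \frac{42913}{\left(10570 + 5100\right) \frac{1}{21173 + 2613}} - t = - \frac{42913}{\left(10570 + 5100\right) \frac{1}{21173 + 2613}} - -1168529520 = - \frac{42913}{15670 \cdot \frac{1}{23786}} + 1168529520 = - \frac{42913}{\frac{7835}{11893}} + 1168529520 = \left(-42913\right) \frac{11893}{7835} + 1168529520 = - \frac{510364309}{7835} + 1168529520 = \frac{9154918424891}{7835}$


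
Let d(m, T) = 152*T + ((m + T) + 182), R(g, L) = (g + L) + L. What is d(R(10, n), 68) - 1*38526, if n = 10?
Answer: -27910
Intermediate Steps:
R(g, L) = g + 2*L (R(g, L) = (L + g) + L = g + 2*L)
d(m, T) = 182 + m + 153*T (d(m, T) = 152*T + ((T + m) + 182) = 152*T + (182 + T + m) = 182 + m + 153*T)
d(R(10, n), 68) - 1*38526 = (182 + (10 + 2*10) + 153*68) - 1*38526 = (182 + (10 + 20) + 10404) - 38526 = (182 + 30 + 10404) - 38526 = 10616 - 38526 = -27910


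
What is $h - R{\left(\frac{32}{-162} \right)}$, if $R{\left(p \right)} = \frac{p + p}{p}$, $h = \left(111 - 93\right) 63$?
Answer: $1132$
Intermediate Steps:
$h = 1134$ ($h = 18 \cdot 63 = 1134$)
$R{\left(p \right)} = 2$ ($R{\left(p \right)} = \frac{2 p}{p} = 2$)
$h - R{\left(\frac{32}{-162} \right)} = 1134 - 2 = 1132$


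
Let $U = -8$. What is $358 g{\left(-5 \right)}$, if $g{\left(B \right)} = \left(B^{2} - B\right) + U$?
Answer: $7876$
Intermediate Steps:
$g{\left(B \right)} = -8 + B^{2} - B$ ($g{\left(B \right)} = \left(B^{2} - B\right) - 8 = -8 + B^{2} - B$)
$358 g{\left(-5 \right)} = 358 \left(-8 + \left(-5\right)^{2} - -5\right) = 358 \left(-8 + 25 + 5\right) = 358 \cdot 22 = 7876$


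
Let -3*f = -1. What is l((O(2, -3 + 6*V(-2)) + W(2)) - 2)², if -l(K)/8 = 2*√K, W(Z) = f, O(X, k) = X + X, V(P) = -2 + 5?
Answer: 1792/3 ≈ 597.33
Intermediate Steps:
V(P) = 3
f = ⅓ (f = -⅓*(-1) = ⅓ ≈ 0.33333)
O(X, k) = 2*X
W(Z) = ⅓
l(K) = -16*√K
l((O(2, -3 + 6*V(-2)) + W(2)) - 2)² = (-16*√((2*2 + ⅓) - 2))² = (-16*√((4 + ⅓) - 2))² = (-16*√(13/3 - 2))² = (-16*√21/3)² = 1792/3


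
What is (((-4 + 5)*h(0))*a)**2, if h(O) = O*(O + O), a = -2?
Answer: 0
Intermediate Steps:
h(O) = 2*O**2 (h(O) = O*(2*O) = 2*O**2)
(((-4 + 5)*h(0))*a)**2 = (((-4 + 5)*(2*0**2))*(-2))**2 = ((1*(2*0))*(-2))**2 = ((1*0)*(-2))**2 = (0*(-2))**2 = 0**2 = 0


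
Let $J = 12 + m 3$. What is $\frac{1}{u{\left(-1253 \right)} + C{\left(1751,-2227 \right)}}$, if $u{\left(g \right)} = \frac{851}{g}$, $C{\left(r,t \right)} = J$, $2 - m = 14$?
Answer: $- \frac{1253}{30923} \approx -0.04052$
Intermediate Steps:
$m = -12$ ($m = 2 - 14 = -12$)
$J = -24$ ($J = 12 - 36 = -24$)
$C{\left(r,t \right)} = -24$
$\frac{1}{u{\left(-1253 \right)} + C{\left(1751,-2227 \right)}} = \frac{1}{\frac{851}{-1253} - 24} = \frac{1}{851 \left(- \frac{1}{1253}\right) - 24} = \frac{1}{- \frac{851}{1253} - 24} = \frac{1}{- \frac{30923}{1253}} = - \frac{1253}{30923}$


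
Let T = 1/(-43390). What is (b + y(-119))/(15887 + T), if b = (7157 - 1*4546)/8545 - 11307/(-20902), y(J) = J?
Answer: -91566393305047/12312080758669111 ≈ -0.0074371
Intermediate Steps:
T = -1/43390 ≈ -2.3047e-5
b = 151193437/178607590 (b = (7157 - 4546)*(1/8545) - 11307*(-1/20902) = 2611*(1/8545) + 11307/20902 = 2611/8545 + 11307/20902 = 151193437/178607590 ≈ 0.84651)
(b + y(-119))/(15887 + T) = (151193437/178607590 - 119)/(15887 - 1/43390) = -21103109773/(178607590*689336929/43390) = -21103109773/178607590*43390/689336929 = -91566393305047/12312080758669111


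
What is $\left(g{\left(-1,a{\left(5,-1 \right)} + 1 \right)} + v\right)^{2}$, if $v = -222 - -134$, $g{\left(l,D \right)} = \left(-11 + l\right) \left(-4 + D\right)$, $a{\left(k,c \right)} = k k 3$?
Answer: $906304$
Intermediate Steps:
$a{\left(k,c \right)} = 3 k^{2}$ ($a{\left(k,c \right)} = k^{2} \cdot 3 = 3 k^{2}$)
$v = -88$ ($v = -222 + 134 = -88$)
$\left(g{\left(-1,a{\left(5,-1 \right)} + 1 \right)} + v\right)^{2} = \left(\left(44 - 11 \left(3 \cdot 5^{2} + 1\right) - -4 + \left(3 \cdot 5^{2} + 1\right) \left(-1\right)\right) - 88\right)^{2} = \left(\left(44 - 11 \left(3 \cdot 25 + 1\right) + 4 + \left(3 \cdot 25 + 1\right) \left(-1\right)\right) - 88\right)^{2} = \left(\left(44 - 11 \left(75 + 1\right) + 4 + \left(75 + 1\right) \left(-1\right)\right) - 88\right)^{2} = \left(\left(44 - 836 + 4 + 76 \left(-1\right)\right) - 88\right)^{2} = \left(\left(44 - 836 + 4 - 76\right) - 88\right)^{2} = \left(-864 - 88\right)^{2} = \left(-952\right)^{2} = 906304$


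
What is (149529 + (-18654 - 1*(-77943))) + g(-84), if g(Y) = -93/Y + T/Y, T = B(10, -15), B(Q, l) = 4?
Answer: 17540801/84 ≈ 2.0882e+5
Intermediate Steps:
T = 4
g(Y) = -89/Y (g(Y) = -93/Y + 4/Y = -89/Y)
(149529 + (-18654 - 1*(-77943))) + g(-84) = (149529 + (-18654 - 1*(-77943))) - 89/(-84) = (149529 + (-18654 + 77943)) - 89*(-1/84) = (149529 + 59289) + 89/84 = 208818 + 89/84 = 17540801/84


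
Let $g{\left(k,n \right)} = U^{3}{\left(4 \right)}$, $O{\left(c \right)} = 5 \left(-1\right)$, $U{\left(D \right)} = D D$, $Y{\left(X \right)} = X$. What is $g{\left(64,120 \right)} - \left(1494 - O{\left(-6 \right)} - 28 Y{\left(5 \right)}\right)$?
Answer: $2737$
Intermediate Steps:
$U{\left(D \right)} = D^{2}$
$O{\left(c \right)} = -5$
$g{\left(k,n \right)} = 4096$ ($g{\left(k,n \right)} = \left(4^{2}\right)^{3} = 16^{3} = 4096$)
$g{\left(64,120 \right)} - \left(1494 - O{\left(-6 \right)} - 28 Y{\left(5 \right)}\right) = 4096 + \left(\left(-5 + 28 \cdot 5\right) - 1494\right) = 4096 + \left(\left(-5 + 140\right) - 1494\right) = 4096 + \left(135 - 1494\right) = 4096 - 1359 = 2737$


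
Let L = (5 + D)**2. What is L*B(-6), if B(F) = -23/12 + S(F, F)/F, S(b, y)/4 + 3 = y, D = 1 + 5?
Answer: 5929/12 ≈ 494.08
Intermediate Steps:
D = 6
S(b, y) = -12 + 4*y
L = 121 (L = (5 + 6)**2 = 11**2 = 121)
B(F) = -23/12 + (-12 + 4*F)/F
L*B(-6) = 121*(25/12 - 12/(-6)) = 121*(25/12 - 12*(-1/6)) = 121*(25/12 + 2) = 121*(49/12) = 5929/12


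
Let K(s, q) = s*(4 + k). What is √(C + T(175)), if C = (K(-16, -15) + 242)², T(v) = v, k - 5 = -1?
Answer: √13171 ≈ 114.77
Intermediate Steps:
k = 4 (k = 5 - 1 = 4)
K(s, q) = 8*s (K(s, q) = s*(4 + 4) = s*8 = 8*s)
C = 12996 (C = (8*(-16) + 242)² = (-128 + 242)² = 114² = 12996)
√(C + T(175)) = √(12996 + 175) = √13171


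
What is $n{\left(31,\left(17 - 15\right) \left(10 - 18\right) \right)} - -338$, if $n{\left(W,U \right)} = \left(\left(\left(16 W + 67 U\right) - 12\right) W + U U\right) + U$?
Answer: $-17650$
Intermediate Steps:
$n{\left(W,U \right)} = U + U^{2} + W \left(-12 + 16 W + 67 U\right)$ ($n{\left(W,U \right)} = \left(\left(-12 + 16 W + 67 U\right) W + U^{2}\right) + U = \left(W \left(-12 + 16 W + 67 U\right) + U^{2}\right) + U = \left(U^{2} + W \left(-12 + 16 W + 67 U\right)\right) + U = U + U^{2} + W \left(-12 + 16 W + 67 U\right)$)
$n{\left(31,\left(17 - 15\right) \left(10 - 18\right) \right)} - -338 = \left(\left(17 - 15\right) \left(10 - 18\right) + \left(\left(17 - 15\right) \left(10 - 18\right)\right)^{2} - 372 + 16 \cdot 31^{2} + 67 \left(17 - 15\right) \left(10 - 18\right) 31\right) - -338 = \left(2 \left(10 - 18\right) + \left(2 \left(10 - 18\right)\right)^{2} - 372 + 16 \cdot 961 + 67 \cdot 2 \left(10 - 18\right) 31\right) + 338 = \left(2 \left(-8\right) + \left(2 \left(-8\right)\right)^{2} - 372 + 15376 + 67 \cdot 2 \left(-8\right) 31\right) + 338 = \left(-16 + \left(-16\right)^{2} - 372 + 15376 + 67 \left(-16\right) 31\right) + 338 = \left(-16 + 256 - 372 + 15376 - 33232\right) + 338 = -17988 + 338 = -17650$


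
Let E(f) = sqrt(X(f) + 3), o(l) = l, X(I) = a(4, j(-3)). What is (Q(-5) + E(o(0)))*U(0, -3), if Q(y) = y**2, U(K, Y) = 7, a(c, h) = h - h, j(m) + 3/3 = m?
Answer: 175 + 7*sqrt(3) ≈ 187.12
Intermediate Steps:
j(m) = -1 + m
a(c, h) = 0
X(I) = 0
E(f) = sqrt(3) (E(f) = sqrt(0 + 3) = sqrt(3))
(Q(-5) + E(o(0)))*U(0, -3) = ((-5)**2 + sqrt(3))*7 = (25 + sqrt(3))*7 = 175 + 7*sqrt(3)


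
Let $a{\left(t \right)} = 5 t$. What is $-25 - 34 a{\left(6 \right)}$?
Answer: $-1045$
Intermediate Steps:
$-25 - 34 a{\left(6 \right)} = -25 - 34 \cdot 5 \cdot 6 = -25 - 1020 = -1045$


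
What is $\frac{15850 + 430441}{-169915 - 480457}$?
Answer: $- \frac{446291}{650372} \approx -0.68621$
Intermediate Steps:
$\frac{15850 + 430441}{-169915 - 480457} = \frac{446291}{-650372} = 446291 \left(- \frac{1}{650372}\right) = - \frac{446291}{650372}$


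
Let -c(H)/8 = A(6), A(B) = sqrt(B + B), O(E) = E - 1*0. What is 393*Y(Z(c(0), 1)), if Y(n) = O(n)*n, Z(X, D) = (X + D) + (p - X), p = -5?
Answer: 6288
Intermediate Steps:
O(E) = E (O(E) = E + 0 = E)
A(B) = sqrt(2)*sqrt(B) (A(B) = sqrt(2*B) = sqrt(2)*sqrt(B))
c(H) = -16*sqrt(3) (c(H) = -8*sqrt(2)*sqrt(6) = -16*sqrt(3))
Z(X, D) = -5 + D (Z(X, D) = (X + D) + (-5 - X) = (D + X) + (-5 - X) = -5 + D)
Y(n) = n**2 (Y(n) = n*n = n**2)
393*Y(Z(c(0), 1)) = 393*(-5 + 1)**2 = 393*(-4)**2 = 393*16 = 6288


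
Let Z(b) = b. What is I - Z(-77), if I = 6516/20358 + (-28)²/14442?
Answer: 2421121/31291 ≈ 77.374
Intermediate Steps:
I = 11714/31291 (I = 6516*(1/20358) + 784*(1/14442) = 362/1131 + 392/7221 = 11714/31291 ≈ 0.37436)
I - Z(-77) = 11714/31291 - 1*(-77) = 11714/31291 + 77 = 2421121/31291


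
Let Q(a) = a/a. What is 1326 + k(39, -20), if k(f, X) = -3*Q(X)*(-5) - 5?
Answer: 1336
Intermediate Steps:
Q(a) = 1
k(f, X) = 10 (k(f, X) = -3*1*(-5) - 5 = -3*(-5) - 5 = 15 - 5 = 10)
1326 + k(39, -20) = 1326 + 10 = 1336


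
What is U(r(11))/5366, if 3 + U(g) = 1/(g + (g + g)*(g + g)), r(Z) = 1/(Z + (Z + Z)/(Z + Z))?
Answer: 3/2683 ≈ 0.0011182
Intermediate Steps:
r(Z) = 1/(1 + Z) (r(Z) = 1/(Z + (2*Z)/((2*Z))) = 1/(Z + (2*Z)*(1/(2*Z))) = 1/(Z + 1) = 1/(1 + Z))
U(g) = -3 + 1/(g + 4*g**2) (U(g) = -3 + 1/(g + (g + g)*(g + g)) = -3 + 1/(g + (2*g)*(2*g)) = -3 + 1/(g + 4*g**2))
U(r(11))/5366 = ((1 - 12/(1 + 11)**2 - 3/(1 + 11))/((1/(1 + 11))*(1 + 4/(1 + 11))))/5366 = ((1 - 12*(1/12)**2 - 3/12)/((1/12)*(1 + 4/12)))*(1/5366) = ((1 - 12*(1/12)**2 - 3*1/12)/((1/12)*(1 + 4*(1/12))))*(1/5366) = (12*(1 - 12*1/144 - 1/4)/(1 + 1/3))*(1/5366) = (12*(1 - 1/12 - 1/4)/(4/3))*(1/5366) = (12*(3/4)*(2/3))*(1/5366) = 6*(1/5366) = 3/2683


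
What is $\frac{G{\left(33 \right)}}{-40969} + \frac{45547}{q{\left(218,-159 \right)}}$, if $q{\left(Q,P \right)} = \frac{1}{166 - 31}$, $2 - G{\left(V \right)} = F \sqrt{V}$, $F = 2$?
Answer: $\frac{251912030803}{40969} + \frac{2 \sqrt{33}}{40969} \approx 6.1488 \cdot 10^{6}$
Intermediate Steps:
$G{\left(V \right)} = 2 - 2 \sqrt{V}$
$q{\left(Q,P \right)} = \frac{1}{135}$
$\frac{G{\left(33 \right)}}{-40969} + \frac{45547}{q{\left(218,-159 \right)}} = \frac{2 - 2 \sqrt{33}}{-40969} + 45547 \frac{1}{\frac{1}{135}} = \left(2 - 2 \sqrt{33}\right) \left(- \frac{1}{40969}\right) + 45547 \cdot 135 = \left(- \frac{2}{40969} + \frac{2 \sqrt{33}}{40969}\right) + 6148845 = \frac{251912030803}{40969} + \frac{2 \sqrt{33}}{40969}$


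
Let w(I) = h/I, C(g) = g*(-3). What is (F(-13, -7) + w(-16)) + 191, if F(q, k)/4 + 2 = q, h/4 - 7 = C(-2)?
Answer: 511/4 ≈ 127.75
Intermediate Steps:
C(g) = -3*g
h = 52 (h = 28 + 4*(-3*(-2)) = 28 + 4*6 = 28 + 24 = 52)
w(I) = 52/I
F(q, k) = -8 + 4*q
(F(-13, -7) + w(-16)) + 191 = ((-8 + 4*(-13)) + 52/(-16)) + 191 = ((-8 - 52) + 52*(-1/16)) + 191 = (-60 - 13/4) + 191 = -253/4 + 191 = 511/4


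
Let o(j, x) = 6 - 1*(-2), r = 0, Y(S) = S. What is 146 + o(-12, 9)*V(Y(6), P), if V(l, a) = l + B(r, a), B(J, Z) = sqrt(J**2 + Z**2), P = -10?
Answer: 274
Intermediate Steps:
o(j, x) = 8 (o(j, x) = 6 + 2 = 8)
V(l, a) = l + sqrt(a**2) (V(l, a) = l + sqrt(0**2 + a**2) = l + sqrt(0 + a**2) = l + sqrt(a**2))
146 + o(-12, 9)*V(Y(6), P) = 146 + 8*(6 + sqrt((-10)**2)) = 146 + 8*(6 + sqrt(100)) = 146 + 8*(6 + 10) = 146 + 8*16 = 146 + 128 = 274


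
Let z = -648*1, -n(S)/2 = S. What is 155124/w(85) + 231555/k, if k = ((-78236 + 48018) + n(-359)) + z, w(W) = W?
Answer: 4656996177/2562580 ≈ 1817.3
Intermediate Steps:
n(S) = -2*S
z = -648
k = -30148 (k = ((-78236 + 48018) - 2*(-359)) - 648 = (-30218 + 718) - 648 = -29500 - 648 = -30148)
155124/w(85) + 231555/k = 155124/85 + 231555/(-30148) = 155124*(1/85) + 231555*(-1/30148) = 155124/85 - 231555/30148 = 4656996177/2562580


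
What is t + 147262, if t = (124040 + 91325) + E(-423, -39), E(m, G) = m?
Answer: 362204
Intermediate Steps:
t = 214942 (t = (124040 + 91325) - 423 = 215365 - 423 = 214942)
t + 147262 = 214942 + 147262 = 362204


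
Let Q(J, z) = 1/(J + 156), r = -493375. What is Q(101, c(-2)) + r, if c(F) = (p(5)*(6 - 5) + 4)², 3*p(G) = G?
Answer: -126797374/257 ≈ -4.9338e+5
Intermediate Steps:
p(G) = G/3
c(F) = 289/9 (c(F) = (((⅓)*5)*(6 - 5) + 4)² = ((5/3)*1 + 4)² = (5/3 + 4)² = (17/3)² = 289/9)
Q(J, z) = 1/(156 + J)
Q(101, c(-2)) + r = 1/(156 + 101) - 493375 = 1/257 - 493375 = -126797374/257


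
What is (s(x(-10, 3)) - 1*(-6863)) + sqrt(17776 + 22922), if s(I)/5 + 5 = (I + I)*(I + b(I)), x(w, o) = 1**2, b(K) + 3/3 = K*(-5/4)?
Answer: 13651/2 + 3*sqrt(4522) ≈ 7027.2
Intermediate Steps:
b(K) = -1 - 5*K/4 (b(K) = -1 + K*(-5/4) = -1 - 5*K/4)
x(w, o) = 1
s(I) = -25 + 10*I*(-1 - I/4) (s(I) = -25 + 5*((I + I)*(I + (-1 - 5*I/4))) = -25 + 5*((2*I)*(-1 - I/4)) = -25 + 5*(2*I*(-1 - I/4)) = -25 + 10*I*(-1 - I/4))
(s(x(-10, 3)) - 1*(-6863)) + sqrt(17776 + 22922) = ((-25 - 10*1 - 5/2*1**2) - 1*(-6863)) + sqrt(17776 + 22922) = ((-25 - 10 - 5/2*1) + 6863) + sqrt(40698) = ((-25 - 10 - 5/2) + 6863) + 3*sqrt(4522) = (-75/2 + 6863) + 3*sqrt(4522) = 13651/2 + 3*sqrt(4522)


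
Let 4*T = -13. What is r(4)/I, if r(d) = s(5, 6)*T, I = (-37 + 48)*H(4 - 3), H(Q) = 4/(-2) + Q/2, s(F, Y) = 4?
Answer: 26/33 ≈ 0.78788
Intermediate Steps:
T = -13/4 (T = (¼)*(-13) = -13/4 ≈ -3.2500)
H(Q) = -2 + Q/2 (H(Q) = 4*(-½) + Q*(½) = -2 + Q/2)
I = -33/2 (I = (-37 + 48)*(-2 + (4 - 3)/2) = 11*(-2 + (½)*1) = 11*(-2 + ½) = 11*(-3/2) = -33/2 ≈ -16.500)
r(d) = -13 (r(d) = 4*(-13/4) = -13)
r(4)/I = -13/(-33/2) = -13*(-2/33) = 26/33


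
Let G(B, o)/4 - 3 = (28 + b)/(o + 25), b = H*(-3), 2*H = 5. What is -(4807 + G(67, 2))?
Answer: -130195/27 ≈ -4822.0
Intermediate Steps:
H = 5/2 (H = (1/2)*5 = 5/2 ≈ 2.5000)
b = -15/2 (b = (5/2)*(-3) = -15/2 ≈ -7.5000)
G(B, o) = 12 + 82/(25 + o) (G(B, o) = 12 + 4*((28 - 15/2)/(o + 25)) = 12 + 4*(41/(2*(25 + o))) = 12 + 82/(25 + o))
-(4807 + G(67, 2)) = -(4807 + 2*(191 + 6*2)/(25 + 2)) = -(4807 + 2*(191 + 12)/27) = -(4807 + 2*(1/27)*203) = -(4807 + 406/27) = -1*130195/27 = -130195/27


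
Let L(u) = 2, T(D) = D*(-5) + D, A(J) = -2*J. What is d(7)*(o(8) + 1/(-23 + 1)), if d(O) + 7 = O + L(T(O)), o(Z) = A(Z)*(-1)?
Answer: 351/11 ≈ 31.909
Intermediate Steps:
T(D) = -4*D (T(D) = -5*D + D = -4*D)
o(Z) = 2*Z (o(Z) = -2*Z*(-1) = 2*Z)
d(O) = -5 + O (d(O) = -7 + (O + 2) = -7 + (2 + O) = -5 + O)
d(7)*(o(8) + 1/(-23 + 1)) = (-5 + 7)*(2*8 + 1/(-23 + 1)) = 2*(16 + 1/(-22)) = 2*(16 - 1/22) = 2*(351/22) = 351/11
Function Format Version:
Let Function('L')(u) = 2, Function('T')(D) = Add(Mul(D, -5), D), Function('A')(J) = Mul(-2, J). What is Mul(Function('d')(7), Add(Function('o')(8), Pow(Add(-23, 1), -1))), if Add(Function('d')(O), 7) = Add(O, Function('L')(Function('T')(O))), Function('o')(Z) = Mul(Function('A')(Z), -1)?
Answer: Rational(351, 11) ≈ 31.909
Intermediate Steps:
Function('T')(D) = Mul(-4, D) (Function('T')(D) = Add(Mul(-5, D), D) = Mul(-4, D))
Function('o')(Z) = Mul(2, Z) (Function('o')(Z) = Mul(Mul(-2, Z), -1) = Mul(2, Z))
Function('d')(O) = Add(-5, O) (Function('d')(O) = Add(-7, Add(O, 2)) = Add(-7, Add(2, O)) = Add(-5, O))
Mul(Function('d')(7), Add(Function('o')(8), Pow(Add(-23, 1), -1))) = Mul(Add(-5, 7), Add(Mul(2, 8), Pow(Add(-23, 1), -1))) = Mul(2, Add(16, Pow(-22, -1))) = Mul(2, Add(16, Rational(-1, 22))) = Mul(2, Rational(351, 22)) = Rational(351, 11)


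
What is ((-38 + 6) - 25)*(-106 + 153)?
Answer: -2679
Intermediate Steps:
((-38 + 6) - 25)*(-106 + 153) = (-32 - 25)*47 = -57*47 = -2679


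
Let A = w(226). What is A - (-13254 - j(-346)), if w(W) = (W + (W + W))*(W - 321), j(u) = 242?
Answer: -50914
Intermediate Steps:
w(W) = 3*W*(-321 + W) (w(W) = (W + 2*W)*(-321 + W) = (3*W)*(-321 + W) = 3*W*(-321 + W))
A = -64410 (A = 3*226*(-321 + 226) = 3*226*(-95) = -64410)
A - (-13254 - j(-346)) = -64410 - (-13254 - 1*242) = -64410 - (-13254 - 242) = -64410 - 1*(-13496) = -64410 + 13496 = -50914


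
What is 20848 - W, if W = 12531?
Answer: 8317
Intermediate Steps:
20848 - W = 20848 - 1*12531 = 20848 - 12531 = 8317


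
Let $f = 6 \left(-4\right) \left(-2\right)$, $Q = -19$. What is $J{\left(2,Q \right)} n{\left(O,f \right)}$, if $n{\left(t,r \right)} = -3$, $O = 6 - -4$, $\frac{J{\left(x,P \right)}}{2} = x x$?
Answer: $-24$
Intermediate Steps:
$J{\left(x,P \right)} = 2 x^{2}$ ($J{\left(x,P \right)} = 2 x x = 2 x^{2}$)
$f = 48$ ($f = \left(-24\right) \left(-2\right) = 48$)
$O = 10$ ($O = 6 + 4 = 10$)
$J{\left(2,Q \right)} n{\left(O,f \right)} = 2 \cdot 2^{2} \left(-3\right) = 2 \cdot 4 \left(-3\right) = 8 \left(-3\right) = -24$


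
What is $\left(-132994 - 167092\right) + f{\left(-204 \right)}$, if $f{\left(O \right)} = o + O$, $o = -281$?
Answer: $-300571$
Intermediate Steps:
$f{\left(O \right)} = -281 + O$
$\left(-132994 - 167092\right) + f{\left(-204 \right)} = \left(-132994 - 167092\right) - 485 = -300086 - 485 = -300571$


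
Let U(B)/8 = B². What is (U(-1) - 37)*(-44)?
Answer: 1276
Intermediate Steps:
U(B) = 8*B²
(U(-1) - 37)*(-44) = (8*(-1)² - 37)*(-44) = (8*1 - 37)*(-44) = (8 - 37)*(-44) = -29*(-44) = 1276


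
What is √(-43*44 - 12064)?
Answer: 2*I*√3489 ≈ 118.14*I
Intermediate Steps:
√(-43*44 - 12064) = √(-1892 - 12064) = √(-13956) = 2*I*√3489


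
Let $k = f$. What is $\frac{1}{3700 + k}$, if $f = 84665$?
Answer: $\frac{1}{88365} \approx 1.1317 \cdot 10^{-5}$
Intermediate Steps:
$k = 84665$
$\frac{1}{3700 + k} = \frac{1}{3700 + 84665} = \frac{1}{88365}$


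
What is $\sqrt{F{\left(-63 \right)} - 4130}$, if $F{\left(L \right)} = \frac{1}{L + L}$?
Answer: $\frac{i \sqrt{7285334}}{42} \approx 64.265 i$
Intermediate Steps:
$F{\left(L \right)} = \frac{1}{2 L}$
$\sqrt{F{\left(-63 \right)} - 4130} = \sqrt{\frac{1}{2 \left(-63\right)} - 4130} = \sqrt{\frac{1}{2} \left(- \frac{1}{63}\right) - 4130} = \sqrt{- \frac{1}{126} - 4130} = \sqrt{- \frac{520381}{126}} = \frac{i \sqrt{7285334}}{42}$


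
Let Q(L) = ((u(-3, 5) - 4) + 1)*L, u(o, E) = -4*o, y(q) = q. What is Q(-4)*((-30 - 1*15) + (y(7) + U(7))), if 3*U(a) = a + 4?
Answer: 1236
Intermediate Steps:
U(a) = 4/3 + a/3 (U(a) = (a + 4)/3 = (4 + a)/3 = 4/3 + a/3)
Q(L) = 9*L (Q(L) = ((-4*(-3) - 4) + 1)*L = ((12 - 4) + 1)*L = (8 + 1)*L = 9*L)
Q(-4)*((-30 - 1*15) + (y(7) + U(7))) = (9*(-4))*((-30 - 1*15) + (7 + (4/3 + (1/3)*7))) = -36*((-30 - 15) + (7 + (4/3 + 7/3))) = -36*(-45 + (7 + 11/3)) = -36*(-45 + 32/3) = -36*(-103/3) = 1236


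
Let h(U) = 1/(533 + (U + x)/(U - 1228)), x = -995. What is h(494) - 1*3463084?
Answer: -1356569652998/391723 ≈ -3.4631e+6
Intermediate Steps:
h(U) = 1/(533 + (-995 + U)/(-1228 + U)) (h(U) = 1/(533 + (U - 995)/(U - 1228)) = 1/(533 + (-995 + U)/(-1228 + U)))
h(494) - 1*3463084 = (-1228 + 494)/(-655519 + 534*494) - 1*3463084 = -734/(-655519 + 263796) - 3463084 = -734/(-391723) - 3463084 = -1/391723*(-734) - 3463084 = 734/391723 - 3463084 = -1356569652998/391723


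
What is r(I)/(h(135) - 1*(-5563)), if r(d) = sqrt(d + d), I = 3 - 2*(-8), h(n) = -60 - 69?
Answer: sqrt(38)/5434 ≈ 0.0011344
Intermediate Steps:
h(n) = -129
I = 19 (I = 3 + 16 = 19)
r(d) = sqrt(2)*sqrt(d) (r(d) = sqrt(2*d) = sqrt(2)*sqrt(d))
r(I)/(h(135) - 1*(-5563)) = (sqrt(2)*sqrt(19))/(-129 - 1*(-5563)) = sqrt(38)/(-129 + 5563) = sqrt(38)/5434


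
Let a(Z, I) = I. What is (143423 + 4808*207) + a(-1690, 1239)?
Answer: 1139918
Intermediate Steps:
(143423 + 4808*207) + a(-1690, 1239) = (143423 + 4808*207) + 1239 = (143423 + 995256) + 1239 = 1138679 + 1239 = 1139918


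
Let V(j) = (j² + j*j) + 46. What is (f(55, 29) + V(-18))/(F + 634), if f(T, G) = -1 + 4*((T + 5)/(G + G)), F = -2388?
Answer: -20217/50866 ≈ -0.39746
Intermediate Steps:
V(j) = 46 + 2*j² (V(j) = (j² + j²) + 46 = 2*j² + 46 = 46 + 2*j²)
f(T, G) = -1 + 2*(5 + T)/G (f(T, G) = -1 + 4*((5 + T)/((2*G))) = -1 + 4*((5 + T)*(1/(2*G))) = -1 + 4*((5 + T)/(2*G)) = -1 + 2*(5 + T)/G)
(f(55, 29) + V(-18))/(F + 634) = ((10 - 1*29 + 2*55)/29 + (46 + 2*(-18)²))/(-2388 + 634) = ((10 - 29 + 110)/29 + (46 + 2*324))/(-1754) = ((1/29)*91 + (46 + 648))*(-1/1754) = (91/29 + 694)*(-1/1754) = (20217/29)*(-1/1754) = -20217/50866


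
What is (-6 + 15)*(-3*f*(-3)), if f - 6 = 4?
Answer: 810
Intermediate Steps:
f = 10 (f = 6 + 4 = 10)
(-6 + 15)*(-3*f*(-3)) = (-6 + 15)*(-3*10*(-3)) = 9*(-30*(-3)) = 9*90 = 810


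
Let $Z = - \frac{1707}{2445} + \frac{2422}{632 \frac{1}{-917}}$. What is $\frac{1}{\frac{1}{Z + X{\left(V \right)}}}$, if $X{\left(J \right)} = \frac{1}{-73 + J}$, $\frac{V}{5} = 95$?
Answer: $- \frac{181950439739}{51765540} \approx -3514.9$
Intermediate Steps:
$Z = - \frac{905226709}{257540}$ ($Z = \left(-1707\right) \frac{1}{2445} + \frac{2422}{632 \left(- \frac{1}{917}\right)} = - \frac{569}{815} + \frac{2422}{- \frac{632}{917}} = - \frac{569}{815} + 2422 \left(- \frac{917}{632}\right) = - \frac{569}{815} - \frac{1110487}{316} = - \frac{905226709}{257540} \approx -3514.9$)
$V = 475$ ($V = 5 \cdot 95 = 475$)
$\frac{1}{\frac{1}{Z + X{\left(V \right)}}} = \frac{1}{\frac{1}{- \frac{905226709}{257540} + \frac{1}{-73 + 475}}} = \frac{1}{\frac{1}{- \frac{905226709}{257540} + \frac{1}{402}}} = \frac{1}{\frac{1}{- \frac{181950439739}{51765540}}} = \frac{1}{- \frac{51765540}{181950439739}} = - \frac{181950439739}{51765540}$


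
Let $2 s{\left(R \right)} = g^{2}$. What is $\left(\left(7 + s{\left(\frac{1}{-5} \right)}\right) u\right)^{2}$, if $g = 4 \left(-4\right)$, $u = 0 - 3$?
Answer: $164025$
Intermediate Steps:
$u = -3$
$g = -16$
$s{\left(R \right)} = 128$ ($s{\left(R \right)} = \frac{\left(-16\right)^{2}}{2} = \frac{1}{2} \cdot 256 = 128$)
$\left(\left(7 + s{\left(\frac{1}{-5} \right)}\right) u\right)^{2} = \left(\left(7 + 128\right) \left(-3\right)\right)^{2} = \left(135 \left(-3\right)\right)^{2} = \left(-405\right)^{2} = 164025$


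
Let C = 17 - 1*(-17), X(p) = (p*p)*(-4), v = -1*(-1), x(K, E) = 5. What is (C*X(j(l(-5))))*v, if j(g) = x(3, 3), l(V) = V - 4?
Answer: -3400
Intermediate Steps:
l(V) = -4 + V
j(g) = 5
v = 1
X(p) = -4*p² (X(p) = p²*(-4) = -4*p²)
C = 34 (C = 17 + 17 = 34)
(C*X(j(l(-5))))*v = (34*(-4*5²))*1 = (34*(-4*25))*1 = (34*(-100))*1 = -3400*1 = -3400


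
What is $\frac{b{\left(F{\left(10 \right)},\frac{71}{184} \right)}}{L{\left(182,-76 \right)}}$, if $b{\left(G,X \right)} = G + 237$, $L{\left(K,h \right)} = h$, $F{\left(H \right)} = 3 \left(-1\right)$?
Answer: $- \frac{117}{38} \approx -3.0789$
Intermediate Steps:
$F{\left(H \right)} = -3$
$b{\left(G,X \right)} = 237 + G$
$\frac{b{\left(F{\left(10 \right)},\frac{71}{184} \right)}}{L{\left(182,-76 \right)}} = \frac{237 - 3}{-76} = 234 \left(- \frac{1}{76}\right) = - \frac{117}{38}$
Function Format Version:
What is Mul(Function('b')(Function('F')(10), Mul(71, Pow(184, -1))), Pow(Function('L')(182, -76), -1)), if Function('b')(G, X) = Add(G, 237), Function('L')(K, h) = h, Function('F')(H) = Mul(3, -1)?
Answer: Rational(-117, 38) ≈ -3.0789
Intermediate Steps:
Function('F')(H) = -3
Function('b')(G, X) = Add(237, G)
Mul(Function('b')(Function('F')(10), Mul(71, Pow(184, -1))), Pow(Function('L')(182, -76), -1)) = Mul(Add(237, -3), Pow(-76, -1)) = Mul(234, Rational(-1, 76)) = Rational(-117, 38)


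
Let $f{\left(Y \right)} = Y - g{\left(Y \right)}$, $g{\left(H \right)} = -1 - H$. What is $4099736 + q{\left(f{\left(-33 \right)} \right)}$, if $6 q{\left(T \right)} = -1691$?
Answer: $\frac{24596725}{6} \approx 4.0995 \cdot 10^{6}$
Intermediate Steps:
$f{\left(Y \right)} = 1 + 2 Y$ ($f{\left(Y \right)} = Y - \left(-1 - Y\right) = Y + \left(1 + Y\right) = 1 + 2 Y$)
$q{\left(T \right)} = - \frac{1691}{6}$ ($q{\left(T \right)} = \frac{1}{6} \left(-1691\right) = - \frac{1691}{6}$)
$4099736 + q{\left(f{\left(-33 \right)} \right)} = 4099736 - \frac{1691}{6} = \frac{24596725}{6}$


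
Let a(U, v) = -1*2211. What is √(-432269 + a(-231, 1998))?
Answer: 4*I*√27155 ≈ 659.15*I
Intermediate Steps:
a(U, v) = -2211
√(-432269 + a(-231, 1998)) = √(-432269 - 2211) = √(-434480) = 4*I*√27155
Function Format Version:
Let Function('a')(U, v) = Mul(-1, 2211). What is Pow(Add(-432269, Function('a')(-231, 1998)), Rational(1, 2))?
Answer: Mul(4, I, Pow(27155, Rational(1, 2))) ≈ Mul(659.15, I)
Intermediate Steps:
Function('a')(U, v) = -2211
Pow(Add(-432269, Function('a')(-231, 1998)), Rational(1, 2)) = Pow(Add(-432269, -2211), Rational(1, 2)) = Pow(-434480, Rational(1, 2)) = Mul(4, I, Pow(27155, Rational(1, 2)))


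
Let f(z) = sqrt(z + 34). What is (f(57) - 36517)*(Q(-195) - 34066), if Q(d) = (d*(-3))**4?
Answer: -4276794958985003 + 117117916559*sqrt(91) ≈ -4.2757e+15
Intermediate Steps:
Q(d) = 81*d**4 (Q(d) = (-3*d)**4 = 81*d**4)
f(z) = sqrt(34 + z)
(f(57) - 36517)*(Q(-195) - 34066) = (sqrt(34 + 57) - 36517)*(81*(-195)**4 - 34066) = (sqrt(91) - 36517)*(81*1445900625 - 34066) = (-36517 + sqrt(91))*(117117950625 - 34066) = (-36517 + sqrt(91))*117117916559 = -4276794958985003 + 117117916559*sqrt(91)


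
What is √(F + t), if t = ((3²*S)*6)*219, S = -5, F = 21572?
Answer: I*√37558 ≈ 193.8*I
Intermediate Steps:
t = -59130 (t = ((3²*(-5))*6)*219 = ((9*(-5))*6)*219 = -45*6*219 = -270*219 = -59130)
√(F + t) = √(21572 - 59130) = √(-37558) = I*√37558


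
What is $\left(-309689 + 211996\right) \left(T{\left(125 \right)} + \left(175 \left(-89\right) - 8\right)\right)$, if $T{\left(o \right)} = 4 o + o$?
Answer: $1461291894$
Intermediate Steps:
$T{\left(o \right)} = 5 o$
$\left(-309689 + 211996\right) \left(T{\left(125 \right)} + \left(175 \left(-89\right) - 8\right)\right) = \left(-309689 + 211996\right) \left(5 \cdot 125 + \left(175 \left(-89\right) - 8\right)\right) = - 97693 \left(625 - 15583\right) = \left(-97693\right) \left(-14958\right) = 1461291894$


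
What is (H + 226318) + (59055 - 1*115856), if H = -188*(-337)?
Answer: 232873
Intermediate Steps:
H = 63356
(H + 226318) + (59055 - 1*115856) = (63356 + 226318) + (59055 - 1*115856) = 289674 + (59055 - 115856) = 289674 - 56801 = 232873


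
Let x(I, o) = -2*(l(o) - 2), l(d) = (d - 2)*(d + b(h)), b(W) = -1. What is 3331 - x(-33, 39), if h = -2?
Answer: 6139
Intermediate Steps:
l(d) = (-1 + d)*(-2 + d) (l(d) = (d - 2)*(d - 1) = (-2 + d)*(-1 + d) = (-1 + d)*(-2 + d))
x(I, o) = -2*o² + 6*o (x(I, o) = -2*((2 + o² - 3*o) - 2) = -2*(o² - 3*o) = -2*o² + 6*o)
3331 - x(-33, 39) = 3331 - 2*39*(3 - 1*39) = 3331 - 2*39*(3 - 39) = 3331 - 2*39*(-36) = 3331 - 1*(-2808) = 3331 + 2808 = 6139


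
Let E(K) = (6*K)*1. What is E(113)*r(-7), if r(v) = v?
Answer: -4746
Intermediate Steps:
E(K) = 6*K
E(113)*r(-7) = (6*113)*(-7) = 678*(-7) = -4746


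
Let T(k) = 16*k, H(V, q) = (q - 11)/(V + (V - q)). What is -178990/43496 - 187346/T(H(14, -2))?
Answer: 1909584520/70681 ≈ 27017.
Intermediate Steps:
H(V, q) = (-11 + q)/(-q + 2*V)
-178990/43496 - 187346/T(H(14, -2)) = -178990/43496 - 187346*(-1*(-2) + 2*14)/(16*(-11 - 2)) = -178990*1/43496 - 187346/(16*(-13/(2 + 28))) = -89495/21748 - 187346/(16*(-13/30)) = -89495/21748 - 187346/(-104/15) = -89495/21748 - 187346*(-15/104) = -89495/21748 + 1405095/52 = 1909584520/70681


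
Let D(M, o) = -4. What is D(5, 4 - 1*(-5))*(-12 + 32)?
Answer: -80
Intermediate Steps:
D(5, 4 - 1*(-5))*(-12 + 32) = -4*(-12 + 32) = -4*20 = -80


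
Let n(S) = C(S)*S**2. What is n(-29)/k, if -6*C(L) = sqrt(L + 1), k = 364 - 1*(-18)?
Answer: -841*I*sqrt(7)/1146 ≈ -1.9416*I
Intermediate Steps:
k = 382 (k = 364 + 18 = 382)
C(L) = -sqrt(1 + L)/6 (C(L) = -sqrt(L + 1)/6 = -sqrt(1 + L)/6)
n(S) = -S**2*sqrt(1 + S)/6 (n(S) = (-sqrt(1 + S)/6)*S**2 = -S**2*sqrt(1 + S)/6)
n(-29)/k = -1/6*(-29)**2*sqrt(1 - 29)/382 = -1/6*841*sqrt(-28)*(1/382) = -1/6*841*2*I*sqrt(7)*(1/382) = -841*I*sqrt(7)/3*(1/382) = -841*I*sqrt(7)/1146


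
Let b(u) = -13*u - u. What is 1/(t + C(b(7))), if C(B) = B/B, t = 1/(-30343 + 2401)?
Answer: 27942/27941 ≈ 1.0000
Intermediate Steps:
b(u) = -14*u
t = -1/27942 (t = 1/(-27942) = -1/27942 ≈ -3.5788e-5)
C(B) = 1
1/(t + C(b(7))) = 1/(-1/27942 + 1) = 1/(27941/27942) = 27942/27941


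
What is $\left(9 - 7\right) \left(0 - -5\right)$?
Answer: $10$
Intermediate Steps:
$\left(9 - 7\right) \left(0 - -5\right) = 2 \left(0 + 5\right) = 2 \cdot 5 = 10$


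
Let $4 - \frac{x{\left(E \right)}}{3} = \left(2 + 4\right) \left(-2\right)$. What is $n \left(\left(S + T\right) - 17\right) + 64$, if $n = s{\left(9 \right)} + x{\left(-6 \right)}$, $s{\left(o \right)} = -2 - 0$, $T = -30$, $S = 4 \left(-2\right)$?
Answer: $-2466$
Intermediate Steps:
$S = -8$
$s{\left(o \right)} = -2$ ($s{\left(o \right)} = -2 + 0 = -2$)
$x{\left(E \right)} = 48$ ($x{\left(E \right)} = 12 - 3 \left(2 + 4\right) \left(-2\right) = 12 - 3 \cdot 6 \left(-2\right) = 12 - -36 = 12 + 36 = 48$)
$n = 46$ ($n = -2 + 48 = 46$)
$n \left(\left(S + T\right) - 17\right) + 64 = 46 \left(\left(-8 - 30\right) - 17\right) + 64 = 46 \left(-38 - 17\right) + 64 = 46 \left(-55\right) + 64 = -2530 + 64 = -2466$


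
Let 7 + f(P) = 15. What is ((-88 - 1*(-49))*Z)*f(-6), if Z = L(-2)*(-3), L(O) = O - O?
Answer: 0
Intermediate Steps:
L(O) = 0
Z = 0 (Z = 0*(-3) = 0)
f(P) = 8 (f(P) = -7 + 15 = 8)
((-88 - 1*(-49))*Z)*f(-6) = ((-88 - 1*(-49))*0)*8 = ((-88 + 49)*0)*8 = -39*0*8 = 0*8 = 0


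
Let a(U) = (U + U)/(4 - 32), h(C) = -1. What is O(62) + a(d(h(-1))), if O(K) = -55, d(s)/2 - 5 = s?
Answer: -389/7 ≈ -55.571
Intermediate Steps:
d(s) = 10 + 2*s
a(U) = -U/14 (a(U) = (2*U)/(-28) = (2*U)*(-1/28) = -U/14)
O(62) + a(d(h(-1))) = -55 - (10 + 2*(-1))/14 = -55 - (10 - 2)/14 = -55 - 1/14*8 = -55 - 4/7 = -389/7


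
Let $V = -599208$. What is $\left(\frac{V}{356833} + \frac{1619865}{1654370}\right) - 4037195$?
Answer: $- \frac{476658624040242473}{118066762042} \approx -4.0372 \cdot 10^{6}$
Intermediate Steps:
$\left(\frac{V}{356833} + \frac{1619865}{1654370}\right) - 4037195 = \left(- \frac{599208}{356833} + \frac{1619865}{1654370}\right) - 4037195 = \left(\left(-599208\right) \frac{1}{356833} + 1619865 \cdot \frac{1}{1654370}\right) - 4037195 = \left(- \frac{599208}{356833} + \frac{323973}{330874}\right) - 4037195 = - \frac{82658090283}{118066762042} - 4037195 = - \frac{476658624040242473}{118066762042}$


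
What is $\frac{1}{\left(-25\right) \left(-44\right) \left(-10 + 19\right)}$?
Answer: $\frac{1}{9900} \approx 0.00010101$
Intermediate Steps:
$\frac{1}{\left(-25\right) \left(-44\right) \left(-10 + 19\right)} = \frac{1}{1100 \cdot 9} = \frac{1}{9900}$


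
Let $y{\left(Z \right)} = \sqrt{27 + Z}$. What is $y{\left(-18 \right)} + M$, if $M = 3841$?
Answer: $3844$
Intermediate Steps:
$y{\left(-18 \right)} + M = \sqrt{27 - 18} + 3841 = \sqrt{9} + 3841 = 3 + 3841 = 3844$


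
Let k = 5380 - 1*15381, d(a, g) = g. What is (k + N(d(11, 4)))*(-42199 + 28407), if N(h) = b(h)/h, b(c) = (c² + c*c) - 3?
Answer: 137833800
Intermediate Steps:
b(c) = -3 + 2*c² (b(c) = (c² + c²) - 3 = 2*c² - 3 = -3 + 2*c²)
k = -10001 (k = 5380 - 15381 = -10001)
N(h) = (-3 + 2*h²)/h
(k + N(d(11, 4)))*(-42199 + 28407) = (-10001 + (-3/4 + 2*4))*(-42199 + 28407) = (-10001 + (-3*¼ + 8))*(-13792) = (-10001 + (-¾ + 8))*(-13792) = (-10001 + 29/4)*(-13792) = -39975/4*(-13792) = 137833800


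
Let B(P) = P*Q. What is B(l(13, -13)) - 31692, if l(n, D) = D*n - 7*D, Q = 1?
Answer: -31770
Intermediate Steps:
l(n, D) = -7*D + D*n
B(P) = P (B(P) = P*1 = P)
B(l(13, -13)) - 31692 = -13*(-7 + 13) - 31692 = -13*6 - 31692 = -78 - 31692 = -31770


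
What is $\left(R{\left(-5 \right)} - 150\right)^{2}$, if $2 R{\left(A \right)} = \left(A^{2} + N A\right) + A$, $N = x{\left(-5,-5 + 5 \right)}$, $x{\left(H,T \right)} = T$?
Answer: $19600$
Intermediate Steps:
$N = 0$ ($N = -5 + 5 = 0$)
$R{\left(A \right)} = \frac{A}{2} + \frac{A^{2}}{2}$ ($R{\left(A \right)} = \frac{\left(A^{2} + 0 A\right) + A}{2} = \frac{\left(A^{2} + 0\right) + A}{2} = \frac{A^{2} + A}{2} = \frac{A + A^{2}}{2} = \frac{A}{2} + \frac{A^{2}}{2}$)
$\left(R{\left(-5 \right)} - 150\right)^{2} = \left(\frac{1}{2} \left(-5\right) \left(1 - 5\right) - 150\right)^{2} = \left(\frac{1}{2} \left(-5\right) \left(-4\right) - 150\right)^{2} = \left(10 - 150\right)^{2} = \left(-140\right)^{2} = 19600$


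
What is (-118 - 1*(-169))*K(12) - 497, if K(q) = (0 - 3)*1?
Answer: -650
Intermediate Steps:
K(q) = -3 (K(q) = -3*1 = -3)
(-118 - 1*(-169))*K(12) - 497 = (-118 - 1*(-169))*(-3) - 497 = (-118 + 169)*(-3) - 497 = 51*(-3) - 497 = -153 - 497 = -650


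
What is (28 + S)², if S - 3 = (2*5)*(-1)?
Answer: 441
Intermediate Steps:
S = -7 (S = 3 + (2*5)*(-1) = 3 + 10*(-1) = 3 - 10 = -7)
(28 + S)² = (28 - 7)² = 21² = 441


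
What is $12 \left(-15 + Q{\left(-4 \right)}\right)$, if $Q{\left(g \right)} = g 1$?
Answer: $-228$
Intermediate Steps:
$Q{\left(g \right)} = g$
$12 \left(-15 + Q{\left(-4 \right)}\right) = 12 \left(-15 - 4\right) = 12 \left(-19\right) = -228$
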